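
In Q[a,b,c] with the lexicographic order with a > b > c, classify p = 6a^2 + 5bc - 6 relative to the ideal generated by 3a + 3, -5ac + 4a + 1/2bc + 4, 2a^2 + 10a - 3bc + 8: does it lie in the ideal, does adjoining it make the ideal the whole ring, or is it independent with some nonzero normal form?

First compute the reduced Gröbner basis of I by Buchberger's algorithm.
f_1 = 3a + 3, LT = a.
f_2 = -5ac + 4a + 1/2bc + 4, LT = ac.
f_3 = 2a^2 + 10a - 3bc + 8, LT = a^2.

S(f_1,f_2): lcm = ac. S = 4/5a + 1/10bc + c + 4/5.
  reduce S modulo (f_1, f_2, f_3):
  remainder 1/10bc + c ≠ 0; add h_4 = 1/10bc + c to the basis.

S(f_1,f_3): lcm = a^2. S = -4a + 3/2bc - 4.
  reduce S modulo (f_1, f_2, f_3, h_4):
  remainder -15c ≠ 0; add h_5 = -15c to the basis.

The other S-polynomials (S(f_2,f_3), S(f_1,h_4), S(f_2,h_4), S(f_3,h_4), S(f_1,h_5), S(f_2,h_5), S(f_3,h_5), S(h_4,h_5)) all reduce to 0 modulo the current basis, so we have a Gröbner basis.
Inter-reduce: drop elements whose leading term is divisible by another's, tail-reduce, and make monic.
Reduced Gröbner basis: {a + 1, c}.
Label its elements g_1 = a + 1, g_2 = c.

Reduce p = 6a^2 + 5bc - 6 modulo G:
  leading term a^2: subtract (6a)·g_1 from 6a^2 + 5bc - 6 → -6a + 5bc - 6
  leading term a: subtract (-6)·g_1 from -6a + 5bc - 6 → 5bc
  leading term bc: subtract (5b)·g_2 from 5bc → 0
  normal form = 0.
Since the normal form is 0, p ∈ I.

6a^2 + 5bc - 6 lies in I (it reduces to 0).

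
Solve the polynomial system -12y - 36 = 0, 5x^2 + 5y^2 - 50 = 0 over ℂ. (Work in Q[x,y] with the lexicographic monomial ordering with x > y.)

{(-1, -3), (1, -3)}

Compute a lex Gröbner basis by Buchberger's algorithm.
f_1 = -12y - 36, LT = y.
f_2 = 5x^2 + 5y^2 - 50, LT = x^2.

The S-polynomials (S(f_1,f_2)) all reduce to 0 modulo the current basis, so we have a Gröbner basis.
Inter-reduce: drop elements whose leading term is divisible by another's, tail-reduce, and make monic.
Reduced Gröbner basis: {x^2 - 1, y + 3}.

The lex basis is triangular: the last element involves only y. Solving y + 3 = 0 gives y ∈ {-3}; substituting each value into the earlier elements determines the remaining variables.
  y = -3: the earlier basis element becomes x^2 - 1 = 0, giving x = -1, 1 — points (-1, -3), (1, -3).
Each listed point satisfies every original equation (direct substitution).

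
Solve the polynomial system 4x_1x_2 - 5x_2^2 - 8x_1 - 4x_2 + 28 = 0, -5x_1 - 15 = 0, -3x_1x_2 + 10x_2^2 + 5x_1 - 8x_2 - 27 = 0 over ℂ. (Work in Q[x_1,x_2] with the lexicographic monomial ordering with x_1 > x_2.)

Compute a lex Gröbner basis by Buchberger's algorithm.
f_1 = 4x_1x_2 - 8x_1 - 5x_2^2 - 4x_2 + 28, LT = x_1x_2.
f_2 = -5x_1 - 15, LT = x_1.
f_3 = -3x_1x_2 + 5x_1 + 10x_2^2 - 8x_2 - 27, LT = x_1x_2.

S(f_1,f_2): lcm = x_1x_2. S = -2x_1 - 5/4x_2^2 - 4x_2 + 7.
  reduce S modulo (f_1, f_2, f_3):
  remainder -5/4x_2^2 - 4x_2 + 13 ≠ 0; add h_4 = -5/4x_2^2 - 4x_2 + 13 to the basis.

S(f_1,f_3): lcm = x_1x_2. S = -1/3x_1 + 25/12x_2^2 - 11/3x_2 - 2.
  reduce S modulo (f_1, f_2, f_3, h_4):
  remainder -31/3x_2 + 62/3 ≠ 0; add h_5 = -31/3x_2 + 62/3 to the basis.

The other S-polynomials (S(f_2,f_3), S(f_1,h_4), S(f_2,h_4), S(f_3,h_4), S(f_1,h_5), S(f_2,h_5), S(f_3,h_5), S(h_4,h_5)) all reduce to 0 modulo the current basis, so we have a Gröbner basis.
Inter-reduce: drop elements whose leading term is divisible by another's, tail-reduce, and make monic.
Reduced Gröbner basis: {x_1 + 3, x_2 - 2}.

Since the basis is lex-ordered, x_2 - 2 is univariate in x_2. Its roots are {2}. Back-substituting each root into the other basis elements fixes the other coordinates.
  x_2 = 2: the earlier basis element becomes x_1 + 3 = 0, giving x_1 = -3 — point (-3, 2).

{(-3, 2)}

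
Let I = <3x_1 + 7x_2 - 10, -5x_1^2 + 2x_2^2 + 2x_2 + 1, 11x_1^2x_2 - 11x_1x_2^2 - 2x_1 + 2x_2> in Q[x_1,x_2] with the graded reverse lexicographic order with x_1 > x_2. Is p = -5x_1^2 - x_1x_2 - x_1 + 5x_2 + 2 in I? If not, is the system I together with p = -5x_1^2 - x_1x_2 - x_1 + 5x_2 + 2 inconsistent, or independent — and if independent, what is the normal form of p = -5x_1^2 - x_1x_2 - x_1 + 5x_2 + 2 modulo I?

-5x_1^2 - x_1x_2 - x_1 + 5x_2 + 2 lies in I (it reduces to 0).

First compute the reduced Gröbner basis of I by Buchberger's algorithm.
f_1 = 3x_1 + 7x_2 - 10, LT = x_1.
f_2 = -5x_1^2 + 2x_2^2 + 2x_2 + 1, LT = x_1^2.
f_3 = 11x_1^2x_2 - 11x_1x_2^2 - 2x_1 + 2x_2, LT = x_1^2x_2.

S(f_1,f_2): lcm = x_1^2. S = 7/3x_1x_2 + 2/5x_2^2 - 10/3x_1 + 2/5x_2 + 1/5.
  leading term x_1x_2: subtract (7/9x_2)·f_1 from 7/3x_1x_2 + 2/5x_2^2 - 10/3x_1 + 2/5x_2 + 1/5 → -227/45x_2^2 - 10/3x_1 + 368/45x_2 + 1/5
  leading term x_2^2: no divisor's leading term divides it; move -227/45x_2^2 to the remainder.
  leading term x_1: subtract (-10/9)·f_1 from -10/3x_1 + 368/45x_2 + 1/5 → 718/45x_2 - 491/45
  leading term x_2: no divisor's leading term divides it; move 718/45x_2 to the remainder.
  leading term 1: no divisor's leading term divides it; move -491/45 to the remainder.
  remainder -227/45x_2^2 + 718/45x_2 - 491/45 ≠ 0; add h_4 = -227/45x_2^2 + 718/45x_2 - 491/45 to the basis.

S(f_1,f_3): lcm = x_1^2x_2. S = 10/3x_1x_2^2 - 10/3x_1x_2 + 2/11x_1 - 2/11x_2.
  leading term x_1x_2^2: subtract (10/9x_2^2)·f_1 from 10/3x_1x_2^2 - 10/3x_1x_2 + 2/11x_1 - 2/11x_2 → -70/9x_2^3 - 10/3x_1x_2 + 100/9x_2^2 + 2/11x_1 - 2/11x_2
  leading term x_2^3: subtract (350/227x_2)·h_4 from -70/9x_2^3 - 10/3x_1x_2 + 100/9x_2^2 + 2/11x_1 - 2/11x_2 → -10/3x_1x_2 - 27560/2043x_2^2 + 2/11x_1 + 373984/22473x_2
  leading term x_1x_2: subtract (-10/9x_2)·f_1 from -10/3x_1x_2 - 27560/2043x_2^2 + 2/11x_1 + 373984/22473x_2 → -3890/681x_2^2 + 2/11x_1 + 41428/7491x_2
  leading term x_2^2: subtract (58350/51529)·h_4 from -3890/681x_2^2 + 2/11x_1 + 41428/7491x_2 → 2/11x_1 - 21319064/1700457x_2 + 1909990/154587
  leading term x_1: subtract (2/33)·f_1 from 2/11x_1 - 21319064/1700457x_2 + 1909990/154587 → -22040470/1700457x_2 + 22040470/1700457
  leading term x_2: no divisor's leading term divides it; move -22040470/1700457x_2 to the remainder.
  leading term 1: no divisor's leading term divides it; move 22040470/1700457 to the remainder.
  remainder -22040470/1700457x_2 + 22040470/1700457 ≠ 0; add h_5 = -22040470/1700457x_2 + 22040470/1700457 to the basis.

S(f_2,f_3): lcm = x_1^2x_2. S = x_1x_2^2 - 2/5x_2^3 - 2/5x_2^2 + 2/11x_1 - 21/55x_2.
  leading term x_1x_2^2: subtract (1/3x_2^2)·f_1 from x_1x_2^2 - 2/5x_2^3 - 2/5x_2^2 + 2/11x_1 - 21/55x_2 → -41/15x_2^3 + 44/15x_2^2 + 2/11x_1 - 21/55x_2
  leading term x_2^3: subtract (123/227x_2)·h_4 from -41/15x_2^3 + 44/15x_2^2 + 2/11x_1 - 21/55x_2 → -3890/681x_2^2 + 2/11x_1 + 41428/7491x_2
  leading term x_2^2: subtract (58350/51529)·h_4 from -3890/681x_2^2 + 2/11x_1 + 41428/7491x_2 → 2/11x_1 - 21319064/1700457x_2 + 1909990/154587
  leading term x_1: subtract (2/33)·f_1 from 2/11x_1 - 21319064/1700457x_2 + 1909990/154587 → -22040470/1700457x_2 + 22040470/1700457
  leading term x_2: subtract (1)·h_5 from -22040470/1700457x_2 + 22040470/1700457 → 0
  remainder 0.

S(f_1,h_4): leading monomials are coprime, so the S-polynomial reduces to 0 (Buchberger's first criterion).
S(f_2,h_4): leading monomials are coprime, so the S-polynomial reduces to 0 (Buchberger's first criterion).
S(f_3,h_4): lcm = x_1^2x_2^2. S = -x_1x_2^3 + 718/227x_1^2x_2 - 491/227x_1^2 - 2/11x_1x_2 + 2/11x_2^2.
  leading term x_1x_2^3: subtract (-1/3x_2^3)·f_1 from -x_1x_2^3 + 718/227x_1^2x_2 - 491/227x_1^2 - 2/11x_1x_2 + 2/11x_2^2 → 7/3x_2^4 + 718/227x_1^2x_2 - 10/3x_2^3 - 491/227x_1^2 - 2/11x_1x_2 + 2/11x_2^2
  leading term x_2^4: subtract (-105/227x_2^2)·h_4 from 7/3x_2^4 + 718/227x_1^2x_2 - 10/3x_2^3 - 491/227x_1^2 - 2/11x_1x_2 + 2/11x_2^2 → 718/227x_1^2x_2 + 2756/681x_2^3 - 491/227x_1^2 - 2/11x_1x_2 - 36445/7491x_2^2
  leading term x_1^2x_2: subtract (718/681x_1x_2)·f_1 from 718/227x_1^2x_2 + 2756/681x_2^3 - 491/227x_1^2 - 2/11x_1x_2 - 36445/7491x_2^2 → -5026/681x_1x_2^2 + 2756/681x_2^3 - 491/227x_1^2 + 77618/7491x_1x_2 - 36445/7491x_2^2
  leading term x_1x_2^2: subtract (-5026/2043x_2^2)·f_1 from -5026/681x_1x_2^2 + 2756/681x_2^3 - 491/227x_1^2 + 77618/7491x_1x_2 - 36445/7491x_2^2 → 43450/2043x_2^3 - 491/227x_1^2 + 77618/7491x_1x_2 - 662195/22473x_2^2
  leading term x_2^3: subtract (-217250/51529x_2)·h_4 from 43450/2043x_2^3 - 491/227x_1^2 + 77618/7491x_1x_2 - 662195/22473x_2^2 → -491/227x_1^2 + 77618/7491x_1x_2 + 192849835/5101371x_2^2 - 21333950/463761x_2
  leading term x_1^2: subtract (-491/681x_1)·f_1 from -491/227x_1^2 + 77618/7491x_1x_2 + 192849835/5101371x_2^2 - 21333950/463761x_2 → 38475/2497x_1x_2 + 192849835/5101371x_2^2 - 4910/681x_1 - 21333950/463761x_2
  leading term x_1x_2: subtract (12825/2497x_2)·f_1 from 38475/2497x_1x_2 + 192849835/5101371x_2^2 - 4910/681x_1 - 21333950/463761x_2 → 9439510/5101371x_2^2 - 4910/681x_1 + 27341300/5101371x_2
  leading term x_2^2: subtract (-47197550/128667913)·h_4 from 9439510/5101371x_2^2 - 4910/681x_1 + 27341300/5101371x_2 → -4910/681x_1 + 12984043280/1158011217x_2 - 4634799410/1158011217
  leading term x_1: subtract (-4910/2043)·f_1 from -4910/681x_1 + 12984043280/1158011217x_2 - 4634799410/1158011217 → 10821870770/386003739x_2 - 10821870770/386003739
  leading term x_2: subtract (-491/227)·h_5 from 10821870770/386003739x_2 - 10821870770/386003739 → 0
  remainder 0.

S(f_1,h_5): leading monomials are coprime, so the S-polynomial reduces to 0 (Buchberger's first criterion).
S(f_2,h_5): leading monomials are coprime, so the S-polynomial reduces to 0 (Buchberger's first criterion).
S(f_3,h_5): lcm = x_1^2x_2. S = -x_1x_2^2 + x_1^2 - 2/11x_1 + 2/11x_2.
  leading term x_1x_2^2: subtract (-1/3x_2^2)·f_1 from -x_1x_2^2 + x_1^2 - 2/11x_1 + 2/11x_2 → 7/3x_2^3 + x_1^2 - 10/3x_2^2 - 2/11x_1 + 2/11x_2
  leading term x_2^3: subtract (-105/227x_2)·h_4 from 7/3x_2^3 + x_1^2 - 10/3x_2^2 - 2/11x_1 + 2/11x_2 → x_1^2 + 2756/681x_2^2 - 2/11x_1 - 36445/7491x_2
  leading term x_1^2: subtract (1/3x_1)·f_1 from x_1^2 + 2756/681x_2^2 - 2/11x_1 - 36445/7491x_2 → -7/3x_1x_2 + 2756/681x_2^2 + 104/33x_1 - 36445/7491x_2
  leading term x_1x_2: subtract (-7/9x_2)·f_1 from -7/3x_1x_2 + 2756/681x_2^2 + 104/33x_1 - 36445/7491x_2 → 19391/2043x_2^2 + 104/33x_1 - 284125/22473x_2
  leading term x_2^2: subtract (-96955/51529)·h_4 from 19391/2043x_2^2 + 104/33x_1 - 284125/22473x_2 → 104/33x_1 + 88653743/5101371x_2 - 9520981/463761
  leading term x_1: subtract (104/99)·f_1 from 104/33x_1 + 88653743/5101371x_2 - 9520981/463761 → 17046877/1700457x_2 - 17046877/1700457
  leading term x_2: subtract (-17046877/22040470)·h_5 from 17046877/1700457x_2 - 17046877/1700457 → 0
  remainder 0.

S(h_4,h_5): lcm = x_2^2. S = -491/227x_2 + 491/227.
  leading term x_2: subtract (3678081/22040470)·h_5 from -491/227x_2 + 491/227 → 0
  remainder 0.

Every S-polynomial of the final basis reduces to 0, so we have a Gröbner basis.
Inter-reduce: drop elements whose leading term is divisible by another's, tail-reduce, and make monic.
Reduced Gröbner basis: {x_1 - 1, x_2 - 1}.
Label its elements g_1 = x_1 - 1, g_2 = x_2 - 1.

Reduce p = -5x_1^2 - x_1x_2 - x_1 + 5x_2 + 2 modulo G:
  leading term x_1^2: subtract (-5x_1)·g_1 from -5x_1^2 - x_1x_2 - x_1 + 5x_2 + 2 → -x_1x_2 - 6x_1 + 5x_2 + 2
  leading term x_1x_2: subtract (-x_2)·g_1 from -x_1x_2 - 6x_1 + 5x_2 + 2 → -6x_1 + 4x_2 + 2
  leading term x_1: subtract (-6)·g_1 from -6x_1 + 4x_2 + 2 → 4x_2 - 4
  leading term x_2: subtract (4)·g_2 from 4x_2 - 4 → 0
  normal form = 0.
Since the normal form is 0, p ∈ I.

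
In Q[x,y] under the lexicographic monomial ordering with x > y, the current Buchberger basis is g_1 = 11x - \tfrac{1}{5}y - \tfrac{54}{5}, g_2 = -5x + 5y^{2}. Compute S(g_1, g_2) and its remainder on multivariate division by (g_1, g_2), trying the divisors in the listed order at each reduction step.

S(g_1, g_2) = y^{2} - \tfrac{1}{55}y - \tfrac{54}{55}; remainder on division = y^{2} - \tfrac{1}{55}y - \tfrac{54}{55}.

lcm(LM(g_1), LM(g_2)) = x.
S = (lcm/LT(g_1))·g_1 − (lcm/LT(g_2))·g_2 = y^{2} - \tfrac{1}{55}y - \tfrac{54}{55}.
Reduce S modulo (g_1, g_2) in that order:
  leading term y^{2}: no divisor's leading term divides it; move y^{2} to the remainder.
  leading term y: no divisor's leading term divides it; move -\tfrac{1}{55}y to the remainder.
  leading term 1: no divisor's leading term divides it; move -\tfrac{54}{55} to the remainder.
The remainder y^{2} - \tfrac{1}{55}y - \tfrac{54}{55} is nonzero, so it would be added as the next basis element.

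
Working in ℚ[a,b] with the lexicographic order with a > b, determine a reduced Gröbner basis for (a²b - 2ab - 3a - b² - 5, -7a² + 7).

G = {a - 2/35b³ + ⅕b² - ⅕b + 37/35, b⁴ - 2b³ + 7b² - 22b + 16}

f_1 = a²b - 2ab - 3a - b² - 5, LT = a²b.
f_2 = -7a² + 7, LT = a².

S(f_1,f_2): lcm = a²b. S = -2ab - 3a - b² + b - 5.
  leading term ab: no divisor's leading term divides it; move -2ab to the remainder.
  leading term a: no divisor's leading term divides it; move -3a to the remainder.
  leading term b²: no divisor's leading term divides it; move -b² to the remainder.
  leading term b: no divisor's leading term divides it; move b to the remainder.
  leading term 1: no divisor's leading term divides it; move -5 to the remainder.
  remainder -2ab - 3a - b² + b - 5 ≠ 0; add g_3 = -2ab - 3a - b² + b - 5 to the basis.

S(f_1,g_3): lcm = a²b. S = -3/2a² - ½ab² - 3/2ab - 11/2a - b² - 5.
  leading term a²: subtract (3/14)·f_2 from -3/2a² - ½ab² - 3/2ab - 11/2a - b² - 5 → -½ab² - 3/2ab - 11/2a - b² - 13/2
  leading term ab²: subtract (¼b)·g_3 from -½ab² - 3/2ab - 11/2a - b² - 13/2 → -¾ab - 11/2a + ¼b³ - 5/4b² + 5/4b - 13/2
  leading term ab: subtract (⅜)·g_3 from -¾ab - 11/2a + ¼b³ - 5/4b² + 5/4b - 13/2 → -35/8a + ¼b³ - ⅞b² + ⅞b - 37/8
  leading term a: no divisor's leading term divides it; move -35/8a to the remainder.
  leading term b³: no divisor's leading term divides it; move ¼b³ to the remainder.
  leading term b²: no divisor's leading term divides it; move -⅞b² to the remainder.
  leading term b: no divisor's leading term divides it; move ⅞b to the remainder.
  leading term 1: no divisor's leading term divides it; move -37/8 to the remainder.
  remainder -35/8a + ¼b³ - ⅞b² + ⅞b - 37/8 ≠ 0; add g_4 = -35/8a + ¼b³ - ⅞b² + ⅞b - 37/8 to the basis.

S(f_1,g_4): lcm = a²b. S = 2/35ab⁴ - ⅕ab³ + ⅕ab² - 107/35ab - 3a - b² - 5.
  leading term ab⁴: subtract (-1/35b³)·g_3 from 2/35ab⁴ - ⅕ab³ + ⅕ab² - 107/35ab - 3a - b² - 5 → -2/7ab³ + ⅕ab² - 107/35ab - 3a - 1/35b⁵ + 1/35b⁴ - 1/7b³ - b² - 5
  leading term ab³: subtract (1/7b²)·g_3 from -2/7ab³ + ⅕ab² - 107/35ab - 3a - 1/35b⁵ + 1/35b⁴ - 1/7b³ - b² - 5 → 22/35ab² - 107/35ab - 3a - 1/35b⁵ + 6/35b⁴ - 2/7b³ - 2/7b² - 5
  leading term ab²: subtract (-11/35b)·g_3 from 22/35ab² - 107/35ab - 3a - 1/35b⁵ + 6/35b⁴ - 2/7b³ - 2/7b² - 5 → -4ab - 3a - 1/35b⁵ + 6/35b⁴ - ⅗b³ + 1/35b² - 11/7b - 5
  leading term ab: subtract (2)·g_3 from -4ab - 3a - 1/35b⁵ + 6/35b⁴ - ⅗b³ + 1/35b² - 11/7b - 5 → 3a - 1/35b⁵ + 6/35b⁴ - ⅗b³ + 71/35b² - 25/7b + 5
  leading term a: subtract (-24/35)·g_4 from 3a - 1/35b⁵ + 6/35b⁴ - ⅗b³ + 71/35b² - 25/7b + 5 → -1/35b⁵ + 6/35b⁴ - 3/7b³ + 10/7b² - 104/35b + 64/35
  leading term b⁵: no divisor's leading term divides it; move -1/35b⁵ to the remainder.
  leading term b⁴: no divisor's leading term divides it; move 6/35b⁴ to the remainder.
  leading term b³: no divisor's leading term divides it; move -3/7b³ to the remainder.
  leading term b²: no divisor's leading term divides it; move 10/7b² to the remainder.
  leading term b: no divisor's leading term divides it; move -104/35b to the remainder.
  leading term 1: no divisor's leading term divides it; move 64/35 to the remainder.
  remainder -1/35b⁵ + 6/35b⁴ - 3/7b³ + 10/7b² - 104/35b + 64/35 ≠ 0; add g_5 = -1/35b⁵ + 6/35b⁴ - 3/7b³ + 10/7b² - 104/35b + 64/35 to the basis.

S(f_2,g_4): lcm = a². S = 2/35ab³ - ⅕ab² + ⅕ab - 37/35a - 1.
  leading term ab³: subtract (-1/35b²)·g_3 from 2/35ab³ - ⅕ab² + ⅕ab - 37/35a - 1 → -2/7ab² + ⅕ab - 37/35a - 1/35b⁴ + 1/35b³ - 1/7b² - 1
  leading term ab²: subtract (1/7b)·g_3 from -2/7ab² + ⅕ab - 37/35a - 1/35b⁴ + 1/35b³ - 1/7b² - 1 → 22/35ab - 37/35a - 1/35b⁴ + 6/35b³ - 2/7b² + 5/7b - 1
  leading term ab: subtract (-11/35)·g_3 from 22/35ab - 37/35a - 1/35b⁴ + 6/35b³ - 2/7b² + 5/7b - 1 → -2a - 1/35b⁴ + 6/35b³ - ⅗b² + 36/35b - 18/7
  leading term a: subtract (16/35)·g_4 from -2a - 1/35b⁴ + 6/35b³ - ⅗b² + 36/35b - 18/7 → -1/35b⁴ + 2/35b³ - ⅕b² + 22/35b - 16/35
  leading term b⁴: no divisor's leading term divides it; move -1/35b⁴ to the remainder.
  leading term b³: no divisor's leading term divides it; move 2/35b³ to the remainder.
  leading term b²: no divisor's leading term divides it; move -⅕b² to the remainder.
  leading term b: no divisor's leading term divides it; move 22/35b to the remainder.
  leading term 1: no divisor's leading term divides it; move -16/35 to the remainder.
  remainder -1/35b⁴ + 2/35b³ - ⅕b² + 22/35b - 16/35 ≠ 0; add g_6 = -1/35b⁴ + 2/35b³ - ⅕b² + 22/35b - 16/35 to the basis.

The other S-polynomials (S(f_2,g_3), S(g_3,g_4), S(f_1,g_5), S(f_2,g_5), S(g_3,g_5), S(g_4,g_5), S(f_1,g_6), S(f_2,g_6), S(g_3,g_6), S(g_4,g_6), S(g_5,g_6)) all reduce to 0 modulo the current basis, so we have a Gröbner basis.
Inter-reduce: drop elements whose leading term is divisible by another's, tail-reduce, and make monic.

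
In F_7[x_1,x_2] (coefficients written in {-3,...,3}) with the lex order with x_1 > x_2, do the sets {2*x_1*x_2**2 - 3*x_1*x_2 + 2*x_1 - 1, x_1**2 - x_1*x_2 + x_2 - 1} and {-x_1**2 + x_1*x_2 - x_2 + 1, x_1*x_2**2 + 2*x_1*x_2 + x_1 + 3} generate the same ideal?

Since reduced Gröbner bases are canonical representatives of ideals under a given ordering, it suffices to compute and compare them.
Buchberger on the first generating set:
f_1 = 2*x_1*x_2**2 - 3*x_1*x_2 + 2*x_1 - 1, LT = x_1*x_2**2.
f_2 = x_1**2 - x_1*x_2 + x_2 - 1, LT = x_1**2.

S(f_1,f_2): lcm = x_1**2*x_2**2. S = 2*x_1**2*x_2 + x_1**2 + x_1*x_2**3 + 3*x_1 - x_2**3 + x_2**2.
  reduce S modulo (f_1, f_2):
  remainder 3*x_1 - x_2**3 - x_2**2 - 2*x_2 + 1 ≠ 0; add g_3 = 3*x_1 - x_2**3 - x_2**2 - 2*x_2 + 1 to the basis.

S(f_1,g_3): lcm = x_1*x_2**2. S = 2*x_1*x_2 + x_1 - 2*x_2**5 - 2*x_2**4 + 3*x_2**3 + 2*x_2**2 + 3.
  reduce S modulo (f_1, f_2, g_3):
  remainder -2*x_2**5 + x_2**4 - 3*x_2**3 - x_2**2 - 2 ≠ 0; add g_4 = -2*x_2**5 + x_2**4 - 3*x_2**3 - x_2**2 - 2 to the basis.

The other S-polynomials (S(f_2,g_3), S(f_1,g_4), S(f_2,g_4), S(g_3,g_4)) all reduce to 0 modulo the current basis, so we have a Gröbner basis.
Inter-reduce: drop elements whose leading term is divisible by another's, tail-reduce, and make monic.
Reduced Gröbner basis: {x_1 + 2*x_2**3 + 2*x_2**2 - 3*x_2 - 2, x_2**5 + 3*x_2**4 - 2*x_2**3 - 3*x_2**2 + 1}.

Buchberger on the second generating set:
h_1 = -x_1**2 + x_1*x_2 - x_2 + 1, LT = x_1**2.
h_2 = x_1*x_2**2 + 2*x_1*x_2 + x_1 + 3, LT = x_1*x_2**2.

S(h_1,h_2): lcm = x_1**2*x_2**2. S = -2*x_1**2*x_2 - x_1**2 - x_1*x_2**3 - 3*x_1 + x_2**3 - x_2**2.
  reduce S modulo (h_1, h_2):
  remainder -3*x_1 + x_2**3 + x_2**2 + 2*x_2 - 1 ≠ 0; add k_3 = -3*x_1 + x_2**3 + x_2**2 + 2*x_2 - 1 to the basis.

S(h_2,k_3): lcm = x_1*x_2**2. S = 2*x_1*x_2 + x_1 - 2*x_2**5 - 2*x_2**4 + 3*x_2**3 + 2*x_2**2 + 3.
  reduce S modulo (h_1, h_2, k_3):
  remainder -2*x_2**5 + x_2**4 - 3*x_2**3 - x_2**2 - 2 ≠ 0; add k_4 = -2*x_2**5 + x_2**4 - 3*x_2**3 - x_2**2 - 2 to the basis.

The other S-polynomials (S(h_1,k_3), S(h_1,k_4), S(h_2,k_4), S(k_3,k_4)) all reduce to 0 modulo the current basis, so we have a Gröbner basis.
Inter-reduce: drop elements whose leading term is divisible by another's, tail-reduce, and make monic.
Reduced Gröbner basis: {x_1 + 2*x_2**3 + 2*x_2**2 - 3*x_2 - 2, x_2**5 + 3*x_2**4 - 2*x_2**3 - 3*x_2**2 + 1}.

The two bases agree; hence the ideals are identical.

Yes, the ideals are equal.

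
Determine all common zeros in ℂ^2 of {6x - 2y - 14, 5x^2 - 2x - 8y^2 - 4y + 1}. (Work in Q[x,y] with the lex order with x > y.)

Compute a lex Gröbner basis by Buchberger's algorithm.
f_1 = 6x - 2y - 14, LT = x.
f_2 = 5x^2 - 2x - 8y^2 - 4y + 1, LT = x^2.

S(f_1,f_2): lcm = x^2. S = -1/3xy - 29/15x + 8/5y^2 + 4/5y - 1/5.
  leading term xy: subtract (-1/18y)·f_1 from -1/3xy - 29/15x + 8/5y^2 + 4/5y - 1/5 → -29/15x + 67/45y^2 + 1/45y - 1/5
  leading term x: subtract (-29/90)·f_1 from -29/15x + 67/45y^2 + 1/45y - 1/5 → 67/45y^2 - 28/45y - 212/45
  leading term y^2: no divisor's leading term divides it; move 67/45y^2 to the remainder.
  leading term y: no divisor's leading term divides it; move -28/45y to the remainder.
  leading term 1: no divisor's leading term divides it; move -212/45 to the remainder.
  remainder 67/45y^2 - 28/45y - 212/45 ≠ 0; add h_3 = 67/45y^2 - 28/45y - 212/45 to the basis.

The other S-polynomials (S(f_1,h_3), S(f_2,h_3)) all reduce to 0 modulo the current basis, so we have a Gröbner basis.
Inter-reduce: drop elements whose leading term is divisible by another's, tail-reduce, and make monic.
Reduced Gröbner basis: {x - 1/3y - 7/3, y^2 - 28/67y - 212/67}.

A lex Gröbner basis eliminates variables successively. Here y^2 - 28/67y - 212/67 depends only on y, with roots {-106/67, 2}; lifting each root through the earlier basis elements recovers the full solutions.
  y = -106/67: the earlier basis element becomes x - 121/67 = 0, giving x = 121/67 — point (121/67, -106/67).
  y = 2: the earlier basis element becomes x - 3 = 0, giving x = 3 — point (3, 2).
Each listed point satisfies every original equation (direct substitution).

{(121/67, -106/67), (3, 2)}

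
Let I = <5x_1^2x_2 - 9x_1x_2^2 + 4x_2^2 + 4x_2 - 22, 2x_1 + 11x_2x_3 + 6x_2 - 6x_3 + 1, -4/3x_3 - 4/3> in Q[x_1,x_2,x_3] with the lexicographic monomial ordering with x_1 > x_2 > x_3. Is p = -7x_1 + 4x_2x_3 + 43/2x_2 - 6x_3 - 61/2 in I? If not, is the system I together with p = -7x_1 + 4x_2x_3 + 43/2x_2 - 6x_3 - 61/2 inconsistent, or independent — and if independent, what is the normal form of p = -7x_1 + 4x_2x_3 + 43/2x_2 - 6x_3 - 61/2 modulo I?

-7x_1 + 4x_2x_3 + 43/2x_2 - 6x_3 - 61/2 lies in I (it reduces to 0).

First compute the reduced Gröbner basis of I by Buchberger's algorithm.
f_1 = 5x_1^2x_2 - 9x_1x_2^2 + 4x_2^2 + 4x_2 - 22, LT = x_1^2x_2.
f_2 = 2x_1 + 11x_2x_3 + 6x_2 - 6x_3 + 1, LT = x_1.
f_3 = -4/3x_3 - 4/3, LT = x_3.

S(f_1,f_2): lcm = x_1^2x_2. S = -11/2x_1x_2^2x_3 - 24/5x_1x_2^2 + 3x_1x_2x_3 - 1/2x_1x_2 + 4/5x_2^2 + 4/5x_2 - 22/5.
  leading term x_1x_2^2x_3: subtract (-11/4x_2^2x_3)·f_2 from -11/2x_1x_2^2x_3 - 24/5x_1x_2^2 + 3x_1x_2x_3 - 1/2x_1x_2 + 4/5x_2^2 + 4/5x_2 - 22/5 → -24/5x_1x_2^2 + 3x_1x_2x_3 - 1/2x_1x_2 + 121/4x_2^3x_3^2 + 33/2x_2^3x_3 - 33/2x_2^2x_3^2 + 11/4x_2^2x_3 + 4/5x_2^2 + 4/5x_2 - 22/5
  leading term x_1x_2^2: subtract (-12/5x_2^2)·f_2 from -24/5x_1x_2^2 + 3x_1x_2x_3 - 1/2x_1x_2 + 121/4x_2^3x_3^2 + 33/2x_2^3x_3 - 33/2x_2^2x_3^2 + 11/4x_2^2x_3 + 4/5x_2^2 + 4/5x_2 - 22/5 → 3x_1x_2x_3 - 1/2x_1x_2 + 121/4x_2^3x_3^2 + 429/10x_2^3x_3 + 72/5x_2^3 - 33/2x_2^2x_3^2 - 233/20x_2^2x_3 + 16/5x_2^2 + 4/5x_2 - 22/5
  leading term x_1x_2x_3: subtract (3/2x_2x_3)·f_2 from 3x_1x_2x_3 - 1/2x_1x_2 + 121/4x_2^3x_3^2 + 429/10x_2^3x_3 + 72/5x_2^3 - 33/2x_2^2x_3^2 - 233/20x_2^2x_3 + 16/5x_2^2 + 4/5x_2 - 22/5 → -1/2x_1x_2 + 121/4x_2^3x_3^2 + 429/10x_2^3x_3 + 72/5x_2^3 - 33x_2^2x_3^2 - 413/20x_2^2x_3 + 16/5x_2^2 + 9x_2x_3^2 - 3/2x_2x_3 + 4/5x_2 - 22/5
  leading term x_1x_2: subtract (-1/4x_2)·f_2 from -1/2x_1x_2 + 121/4x_2^3x_3^2 + 429/10x_2^3x_3 + 72/5x_2^3 - 33x_2^2x_3^2 - 413/20x_2^2x_3 + 16/5x_2^2 + 9x_2x_3^2 - 3/2x_2x_3 + 4/5x_2 - 22/5 → 121/4x_2^3x_3^2 + 429/10x_2^3x_3 + 72/5x_2^3 - 33x_2^2x_3^2 - 179/10x_2^2x_3 + 47/10x_2^2 + 9x_2x_3^2 - 3x_2x_3 + 21/20x_2 - 22/5
  leading term x_2^3x_3^2: subtract (-363/16x_2^3x_3)·f_3 from 121/4x_2^3x_3^2 + 429/10x_2^3x_3 + 72/5x_2^3 - 33x_2^2x_3^2 - 179/10x_2^2x_3 + 47/10x_2^2 + 9x_2x_3^2 - 3x_2x_3 + 21/20x_2 - 22/5 → 253/20x_2^3x_3 + 72/5x_2^3 - 33x_2^2x_3^2 - 179/10x_2^2x_3 + 47/10x_2^2 + 9x_2x_3^2 - 3x_2x_3 + 21/20x_2 - 22/5
  leading term x_2^3x_3: subtract (-759/80x_2^3)·f_3 from 253/20x_2^3x_3 + 72/5x_2^3 - 33x_2^2x_3^2 - 179/10x_2^2x_3 + 47/10x_2^2 + 9x_2x_3^2 - 3x_2x_3 + 21/20x_2 - 22/5 → 7/4x_2^3 - 33x_2^2x_3^2 - 179/10x_2^2x_3 + 47/10x_2^2 + 9x_2x_3^2 - 3x_2x_3 + 21/20x_2 - 22/5
  leading term x_2^3: no divisor's leading term divides it; move 7/4x_2^3 to the remainder.
  leading term x_2^2x_3^2: subtract (99/4x_2^2x_3)·f_3 from -33x_2^2x_3^2 - 179/10x_2^2x_3 + 47/10x_2^2 + 9x_2x_3^2 - 3x_2x_3 + 21/20x_2 - 22/5 → 151/10x_2^2x_3 + 47/10x_2^2 + 9x_2x_3^2 - 3x_2x_3 + 21/20x_2 - 22/5
  leading term x_2^2x_3: subtract (-453/40x_2^2)·f_3 from 151/10x_2^2x_3 + 47/10x_2^2 + 9x_2x_3^2 - 3x_2x_3 + 21/20x_2 - 22/5 → -52/5x_2^2 + 9x_2x_3^2 - 3x_2x_3 + 21/20x_2 - 22/5
  leading term x_2^2: no divisor's leading term divides it; move -52/5x_2^2 to the remainder.
  leading term x_2x_3^2: subtract (-27/4x_2x_3)·f_3 from 9x_2x_3^2 - 3x_2x_3 + 21/20x_2 - 22/5 → -12x_2x_3 + 21/20x_2 - 22/5
  leading term x_2x_3: subtract (9x_2)·f_3 from -12x_2x_3 + 21/20x_2 - 22/5 → 261/20x_2 - 22/5
  leading term x_2: no divisor's leading term divides it; move 261/20x_2 to the remainder.
  leading term 1: no divisor's leading term divides it; move -22/5 to the remainder.
  remainder 7/4x_2^3 - 52/5x_2^2 + 261/20x_2 - 22/5 ≠ 0; add h_4 = 7/4x_2^3 - 52/5x_2^2 + 261/20x_2 - 22/5 to the basis.

The other S-polynomials (S(f_1,f_3), S(f_2,f_3), S(f_1,h_4), S(f_2,h_4), S(f_3,h_4)) all reduce to 0 modulo the current basis, so we have a Gröbner basis.
Inter-reduce: drop elements whose leading term is divisible by another's, tail-reduce, and make monic.
Reduced Gröbner basis: {x_1 - 5/2x_2 + 7/2, x_2^3 - 208/35x_2^2 + 261/35x_2 - 88/35, x_3 + 1}.
Label its elements g_1 = x_1 - 5/2x_2 + 7/2, g_2 = x_2^3 - 208/35x_2^2 + 261/35x_2 - 88/35, g_3 = x_3 + 1.

Reduce p = -7x_1 + 4x_2x_3 + 43/2x_2 - 6x_3 - 61/2 modulo G:
  leading term x_1: subtract (-7)·g_1 from -7x_1 + 4x_2x_3 + 43/2x_2 - 6x_3 - 61/2 → 4x_2x_3 + 4x_2 - 6x_3 - 6
  leading term x_2x_3: subtract (4x_2)·g_3 from 4x_2x_3 + 4x_2 - 6x_3 - 6 → -6x_3 - 6
  leading term x_3: subtract (-6)·g_3 from -6x_3 - 6 → 0
  normal form = 0.
Since the normal form is 0, p ∈ I.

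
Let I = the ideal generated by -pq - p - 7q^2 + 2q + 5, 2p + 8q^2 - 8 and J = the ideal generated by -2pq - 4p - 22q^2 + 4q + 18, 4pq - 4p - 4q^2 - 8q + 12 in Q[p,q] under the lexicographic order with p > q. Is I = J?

Equality of ideals is decidable: compute both reduced Gröbner bases (unique for the ordering) and check whether they agree.
Buchberger on the first generating set:
f_1 = -pq - p - 7q^2 + 2q + 5, LT = pq.
f_2 = 2p + 8q^2 - 8, LT = p.

S(f_1,f_2): lcm = pq. S = p - 4q^3 + 7q^2 + 2q - 5.
  leading term p: subtract (1/2)·f_2 from p - 4q^3 + 7q^2 + 2q - 5 → -4q^3 + 3q^2 + 2q - 1
  leading term q^3: no divisor's leading term divides it; move -4q^3 to the remainder.
  leading term q^2: no divisor's leading term divides it; move 3q^2 to the remainder.
  leading term q: no divisor's leading term divides it; move 2q to the remainder.
  leading term 1: no divisor's leading term divides it; move -1 to the remainder.
  remainder -4q^3 + 3q^2 + 2q - 1 ≠ 0; add g_3 = -4q^3 + 3q^2 + 2q - 1 to the basis.

The other S-polynomials (S(f_1,g_3), S(f_2,g_3)) all reduce to 0 modulo the current basis, so we have a Gröbner basis.
Inter-reduce: drop elements whose leading term is divisible by another's, tail-reduce, and make monic.
Reduced Gröbner basis: {p + 4q^2 - 4, q^3 - 3/4q^2 - 1/2q + 1/4}.

Buchberger on the second generating set:
h_1 = -2pq - 4p - 22q^2 + 4q + 18, LT = pq.
h_2 = 4pq - 4p - 4q^2 - 8q + 12, LT = pq.

S(h_1,h_2): lcm = pq. S = 3p + 12q^2 - 12.
  leading term p: no divisor's leading term divides it; move 3p to the remainder.
  leading term q^2: no divisor's leading term divides it; move 12q^2 to the remainder.
  leading term 1: no divisor's leading term divides it; move -12 to the remainder.
  remainder 3p + 12q^2 - 12 ≠ 0; add k_3 = 3p + 12q^2 - 12 to the basis.

S(h_1,k_3): lcm = pq. S = 2p - 4q^3 + 11q^2 + 2q - 9.
  leading term p: subtract (2/3)·k_3 from 2p - 4q^3 + 11q^2 + 2q - 9 → -4q^3 + 3q^2 + 2q - 1
  leading term q^3: no divisor's leading term divides it; move -4q^3 to the remainder.
  leading term q^2: no divisor's leading term divides it; move 3q^2 to the remainder.
  leading term q: no divisor's leading term divides it; move 2q to the remainder.
  leading term 1: no divisor's leading term divides it; move -1 to the remainder.
  remainder -4q^3 + 3q^2 + 2q - 1 ≠ 0; add k_4 = -4q^3 + 3q^2 + 2q - 1 to the basis.

The other S-polynomials (S(h_2,k_3), S(h_1,k_4), S(h_2,k_4), S(k_3,k_4)) all reduce to 0 modulo the current basis, so we have a Gröbner basis.
Inter-reduce: drop elements whose leading term is divisible by another's, tail-reduce, and make monic.
Reduced Gröbner basis: {p + 4q^2 - 4, q^3 - 3/4q^2 - 1/2q + 1/4}.

The two bases agree; hence the ideals are identical.

Yes, the ideals are equal.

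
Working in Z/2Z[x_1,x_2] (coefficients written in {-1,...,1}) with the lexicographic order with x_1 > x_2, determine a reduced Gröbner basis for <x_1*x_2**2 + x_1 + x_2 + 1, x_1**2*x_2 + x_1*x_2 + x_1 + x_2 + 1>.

G = {x_1**2 + x_2**2 + 1, x_1*x_2 + x_1 + x_2**3 + 1, x_2**4 + x_2**3}

f_1 = x_1*x_2**2 + x_1 + x_2 + 1, LT = x_1*x_2**2.
f_2 = x_1**2*x_2 + x_1*x_2 + x_1 + x_2 + 1, LT = x_1**2*x_2.

S(f_1,f_2): lcm = x_1**2*x_2**2. S = x_1**2 + x_1*x_2**2 + x_1 + x_2**2 + x_2.
  leading term x_1**2: no divisor's leading term divides it; move x_1**2 to the remainder.
  leading term x_1*x_2**2: subtract (1)·f_1 from x_1*x_2**2 + x_1 + x_2**2 + x_2 → x_2**2 + 1
  leading term x_2**2: no divisor's leading term divides it; move x_2**2 to the remainder.
  leading term 1: no divisor's leading term divides it; move 1 to the remainder.
  remainder x_1**2 + x_2**2 + 1 ≠ 0; add g_3 = x_1**2 + x_2**2 + 1 to the basis.

S(f_1,g_3): lcm = x_1**2*x_2**2. S = x_1**2 + x_1*x_2 + x_1 + x_2**4 + x_2**2.
  leading term x_1**2: subtract (1)·g_3 from x_1**2 + x_1*x_2 + x_1 + x_2**4 + x_2**2 → x_1*x_2 + x_1 + x_2**4 + 1
  leading term x_1*x_2: no divisor's leading term divides it; move x_1*x_2 to the remainder.
  leading term x_1: no divisor's leading term divides it; move x_1 to the remainder.
  leading term x_2**4: no divisor's leading term divides it; move x_2**4 to the remainder.
  leading term 1: no divisor's leading term divides it; move 1 to the remainder.
  remainder x_1*x_2 + x_1 + x_2**4 + 1 ≠ 0; add g_4 = x_1*x_2 + x_1 + x_2**4 + 1 to the basis.

S(f_2,g_3): lcm = x_1**2*x_2. S = x_1*x_2 + x_1 + x_2**3 + 1.
  leading term x_1*x_2: subtract (1)·g_4 from x_1*x_2 + x_1 + x_2**3 + 1 → x_2**4 + x_2**3
  leading term x_2**4: no divisor's leading term divides it; move x_2**4 to the remainder.
  leading term x_2**3: no divisor's leading term divides it; move x_2**3 to the remainder.
  remainder x_2**4 + x_2**3 ≠ 0; add g_5 = x_2**4 + x_2**3 to the basis.

The other S-polynomials (S(f_1,g_4), S(f_2,g_4), S(g_3,g_4), S(f_1,g_5), S(f_2,g_5), S(g_3,g_5), S(g_4,g_5)) all reduce to 0 modulo the current basis, so we have a Gröbner basis.
Inter-reduce: drop elements whose leading term is divisible by another's, tail-reduce, and make monic.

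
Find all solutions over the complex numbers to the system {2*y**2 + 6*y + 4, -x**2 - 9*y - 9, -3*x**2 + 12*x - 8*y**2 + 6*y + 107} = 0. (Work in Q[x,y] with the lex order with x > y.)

Compute a lex Gröbner basis by Buchberger's algorithm.
f_1 = 2*y**2 + 6*y + 4, LT = y**2.
f_2 = -x**2 - 9*y - 9, LT = x**2.
f_3 = -3*x**2 + 12*x - 8*y**2 + 6*y + 107, LT = x**2.

S(f_1,f_2): leading monomials are coprime, so the S-polynomial reduces to 0 (Buchberger's first criterion).
S(f_1,f_3): leading monomials are coprime, so the S-polynomial reduces to 0 (Buchberger's first criterion).
S(f_2,f_3): lcm = x**2. S = 4*x - 8/3*y**2 + 11*y + 134/3.
  leading term x: no divisor's leading term divides it; move 4*x to the remainder.
  leading term y**2: subtract (-4/3)·f_1 from -8/3*y**2 + 11*y + 134/3 → 19*y + 50
  leading term y: no divisor's leading term divides it; move 19*y to the remainder.
  leading term 1: no divisor's leading term divides it; move 50 to the remainder.
  remainder 4*x + 19*y + 50 ≠ 0; add h_4 = 4*x + 19*y + 50 to the basis.

S(f_1,h_4): leading monomials are coprime, so the S-polynomial reduces to 0 (Buchberger's first criterion).
S(f_2,h_4): lcm = x**2. S = -19/4*x*y - 25/2*x + 9*y + 9.
  leading term x*y: subtract (-19/16*y)·h_4 from -19/4*x*y - 25/2*x + 9*y + 9 → -25/2*x + 361/16*y**2 + 547/8*y + 9
  leading term x: subtract (-25/8)·h_4 from -25/2*x + 361/16*y**2 + 547/8*y + 9 → 361/16*y**2 + 511/4*y + 661/4
  leading term y**2: subtract (361/32)·f_1 from 361/16*y**2 + 511/4*y + 661/4 → 961/16*y + 961/8
  leading term y: no divisor's leading term divides it; move 961/16*y to the remainder.
  leading term 1: no divisor's leading term divides it; move 961/8 to the remainder.
  remainder 961/16*y + 961/8 ≠ 0; add h_5 = 961/16*y + 961/8 to the basis.

S(f_3,h_4): lcm = x**2. S = -19/4*x*y - 33/2*x + 8/3*y**2 - 2*y - 107/3.
  leading term x*y: subtract (-19/16*y)·h_4 from -19/4*x*y - 33/2*x + 8/3*y**2 - 2*y - 107/3 → -33/2*x + 1211/48*y**2 + 459/8*y - 107/3
  leading term x: subtract (-33/8)·h_4 from -33/2*x + 1211/48*y**2 + 459/8*y - 107/3 → 1211/48*y**2 + 543/4*y + 2047/12
  leading term y**2: subtract (1211/96)·f_1 from 1211/48*y**2 + 543/4*y + 2047/12 → 961/16*y + 961/8
  leading term y: subtract (1)·h_5 from 961/16*y + 961/8 → 0
  remainder 0.

S(f_1,h_5): lcm = y**2. S = y + 2.
  leading term y: subtract (16/961)·h_5 from y + 2 → 0
  remainder 0.

S(f_2,h_5): leading monomials are coprime, so the S-polynomial reduces to 0 (Buchberger's first criterion).
S(f_3,h_5): leading monomials are coprime, so the S-polynomial reduces to 0 (Buchberger's first criterion).
S(h_4,h_5): leading monomials are coprime, so the S-polynomial reduces to 0 (Buchberger's first criterion).
Every S-polynomial of the final basis reduces to 0, so we have a Gröbner basis.
Inter-reduce: drop elements whose leading term is divisible by another's, tail-reduce, and make monic.
Reduced Gröbner basis: {x + 3, y + 2}.

From the last basis element, y + 2 = 0, so y takes values in {-2}. Each choice, substituted upward through the basis, yields the corresponding point(s) of the solution set.
  y = -2: the earlier basis element becomes x + 3 = 0, giving x = -3 — point (-3, -2).
Check: every point annihilates each of the original generators.
This is the nonlinear analogue of row-reducing a linear system.

{(-3, -2)}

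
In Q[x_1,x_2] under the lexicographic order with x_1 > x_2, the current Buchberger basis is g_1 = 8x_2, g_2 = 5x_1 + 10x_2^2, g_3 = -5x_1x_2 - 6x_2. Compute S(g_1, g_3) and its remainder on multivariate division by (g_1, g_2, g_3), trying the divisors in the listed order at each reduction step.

S(g_1, g_3) = -6/5x_2; remainder on division = 0.

lcm(LM(g_1), LM(g_3)) = x_1x_2.
S = (lcm/LT(g_1))·g_1 − (lcm/LT(g_3))·g_3 = -6/5x_2.
Reduce S modulo (g_1, g_2, g_3) in that order:
  leading term x_2: subtract (-3/20)·g_1 from -6/5x_2 → 0
The remainder is 0, so this S-polynomial contributes no new basis element.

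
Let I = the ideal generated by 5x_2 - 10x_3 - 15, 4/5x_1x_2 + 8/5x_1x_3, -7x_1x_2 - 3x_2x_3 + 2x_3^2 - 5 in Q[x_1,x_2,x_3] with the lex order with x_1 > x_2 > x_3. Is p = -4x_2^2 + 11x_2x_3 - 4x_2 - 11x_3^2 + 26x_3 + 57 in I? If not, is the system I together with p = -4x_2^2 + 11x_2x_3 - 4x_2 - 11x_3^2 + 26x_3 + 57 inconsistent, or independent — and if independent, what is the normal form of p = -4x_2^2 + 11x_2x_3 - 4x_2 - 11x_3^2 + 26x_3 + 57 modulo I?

Adjoining -4x_2^2 + 11x_2x_3 - 4x_2 - 11x_3^2 + 26x_3 + 57 makes the ideal the whole ring: the system is inconsistent.

First compute the reduced Gröbner basis of I by Buchberger's algorithm.
f_1 = 5x_2 - 10x_3 - 15, LT = x_2.
f_2 = 4/5x_1x_2 + 8/5x_1x_3, LT = x_1x_2.
f_3 = -7x_1x_2 - 3x_2x_3 + 2x_3^2 - 5, LT = x_1x_2.

S(f_1,f_2): lcm = x_1x_2. S = -4x_1x_3 - 3x_1.
  leading term x_1x_3: no divisor's leading term divides it; move -4x_1x_3 to the remainder.
  leading term x_1: no divisor's leading term divides it; move -3x_1 to the remainder.
  remainder -4x_1x_3 - 3x_1 ≠ 0; add h_4 = -4x_1x_3 - 3x_1 to the basis.

S(f_1,f_3): lcm = x_1x_2. S = -2x_1x_3 - 3x_1 - 3/7x_2x_3 + 2/7x_3^2 - 5/7.
  leading term x_1x_3: subtract (1/2)·h_4 from -2x_1x_3 - 3x_1 - 3/7x_2x_3 + 2/7x_3^2 - 5/7 → -3/2x_1 - 3/7x_2x_3 + 2/7x_3^2 - 5/7
  leading term x_1: no divisor's leading term divides it; move -3/2x_1 to the remainder.
  leading term x_2x_3: subtract (-3/35x_3)·f_1 from -3/7x_2x_3 + 2/7x_3^2 - 5/7 → -4/7x_3^2 - 9/7x_3 - 5/7
  leading term x_3^2: no divisor's leading term divides it; move -4/7x_3^2 to the remainder.
  leading term x_3: no divisor's leading term divides it; move -9/7x_3 to the remainder.
  leading term 1: no divisor's leading term divides it; move -5/7 to the remainder.
  remainder -3/2x_1 - 4/7x_3^2 - 9/7x_3 - 5/7 ≠ 0; add h_5 = -3/2x_1 - 4/7x_3^2 - 9/7x_3 - 5/7 to the basis.

S(f_3,h_4): lcm = x_1x_2x_3. S = -3/4x_1x_2 + 3/7x_2x_3^2 - 2/7x_3^3 + 5/7x_3.
  leading term x_1x_2: subtract (-3/20x_1)·f_1 from -3/4x_1x_2 + 3/7x_2x_3^2 - 2/7x_3^3 + 5/7x_3 → -3/2x_1x_3 - 9/4x_1 + 3/7x_2x_3^2 - 2/7x_3^3 + 5/7x_3
  leading term x_1x_3: subtract (3/8)·h_4 from -3/2x_1x_3 - 9/4x_1 + 3/7x_2x_3^2 - 2/7x_3^3 + 5/7x_3 → -9/8x_1 + 3/7x_2x_3^2 - 2/7x_3^3 + 5/7x_3
  leading term x_1: subtract (3/4)·h_5 from -9/8x_1 + 3/7x_2x_3^2 - 2/7x_3^3 + 5/7x_3 → 3/7x_2x_3^2 - 2/7x_3^3 + 3/7x_3^2 + 47/28x_3 + 15/28
  leading term x_2x_3^2: subtract (3/35x_3^2)·f_1 from 3/7x_2x_3^2 - 2/7x_3^3 + 3/7x_3^2 + 47/28x_3 + 15/28 → 4/7x_3^3 + 12/7x_3^2 + 47/28x_3 + 15/28
  leading term x_3^3: no divisor's leading term divides it; move 4/7x_3^3 to the remainder.
  leading term x_3^2: no divisor's leading term divides it; move 12/7x_3^2 to the remainder.
  leading term x_3: no divisor's leading term divides it; move 47/28x_3 to the remainder.
  leading term 1: no divisor's leading term divides it; move 15/28 to the remainder.
  remainder 4/7x_3^3 + 12/7x_3^2 + 47/28x_3 + 15/28 ≠ 0; add h_6 = 4/7x_3^3 + 12/7x_3^2 + 47/28x_3 + 15/28 to the basis.

The other S-polynomials (S(f_2,f_3), S(f_1,h_4), S(f_2,h_4), S(f_1,h_5), S(f_2,h_5), S(f_3,h_5), S(h_4,h_5), S(f_1,h_6), S(f_2,h_6), S(f_3,h_6), S(h_4,h_6), S(h_5,h_6)) all reduce to 0 modulo the current basis, so we have a Gröbner basis.
Inter-reduce: drop elements whose leading term is divisible by another's, tail-reduce, and make monic.
Reduced Gröbner basis: {x_1 + 8/21x_3^2 + 6/7x_3 + 10/21, x_2 - 2x_3 - 3, x_3^3 + 3x_3^2 + 47/16x_3 + 15/16}.
Label its elements g_1 = x_1 + 8/21x_3^2 + 6/7x_3 + 10/21, g_2 = x_2 - 2x_3 - 3, g_3 = x_3^3 + 3x_3^2 + 47/16x_3 + 15/16.

Reduce p = -4x_2^2 + 11x_2x_3 - 4x_2 - 11x_3^2 + 26x_3 + 57 modulo G:
  leading term x_2^2: subtract (-4x_2)·g_2 from -4x_2^2 + 11x_2x_3 - 4x_2 - 11x_3^2 + 26x_3 + 57 → 3x_2x_3 - 16x_2 - 11x_3^2 + 26x_3 + 57
  leading term x_2x_3: subtract (3x_3)·g_2 from 3x_2x_3 - 16x_2 - 11x_3^2 + 26x_3 + 57 → -16x_2 - 5x_3^2 + 35x_3 + 57
  leading term x_2: subtract (-16)·g_2 from -16x_2 - 5x_3^2 + 35x_3 + 57 → -5x_3^2 + 3x_3 + 9
  leading term x_3^2: no divisor's leading term divides it; move -5x_3^2 to the remainder.
  leading term x_3: no divisor's leading term divides it; move 3x_3 to the remainder.
  leading term 1: no divisor's leading term divides it; move 9 to the remainder.
  normal form = -5x_3^2 + 3x_3 + 9.
The normal form is nonzero, so p ∉ I. Since p minus its normal form lies in I, I + (p) = I + (r) where r = -5x_3^2 + 3x_3 + 9; decide whether this ideal is the whole ring.
Run Buchberger on G together with r (pairs among the g_i already reduce to 0 since G is a Gröbner basis):
g_1 = x_1 + 8/21x_3^2 + 6/7x_3 + 10/21, LT = x_1.
g_2 = x_2 - 2x_3 - 3, LT = x_2.
g_3 = x_3^3 + 3x_3^2 + 47/16x_3 + 15/16, LT = x_3^3.
r = -5x_3^2 + 3x_3 + 9, LT = x_3^2.

S(g_3,r): lcm = x_3^3. S = 18/5x_3^2 + 379/80x_3 + 15/16.
  leading term x_3^2: subtract (-18/25)·r from 18/5x_3^2 + 379/80x_3 + 15/16 → 2759/400x_3 + 2967/400
  leading term x_3: no divisor's leading term divides it; move 2759/400x_3 to the remainder.
  leading term 1: no divisor's leading term divides it; move 2967/400 to the remainder.
  remainder 2759/400x_3 + 2967/400 ≠ 0; add m_5 = 2759/400x_3 + 2967/400 to the basis.

S(g_3,m_5): lcm = x_3^3. S = 5310/2759x_3^2 + 47/16x_3 + 15/16.
  leading term x_3^2: subtract (-1062/2759)·r from 5310/2759x_3^2 + 47/16x_3 + 15/16 → 180649/44144x_3 + 194313/44144
  leading term x_3: subtract (4516225/7612081)·m_5 from 180649/44144x_3 + 194313/44144 → 7749/7612081
  leading term 1: no divisor's leading term divides it; move 7749/7612081 to the remainder.
  remainder 7749/7612081 ≠ 0; add m_6 = 7749/7612081 to the basis.

The other S-polynomials (S(g_1,g_2), S(g_1,g_3), S(g_1,r), S(g_2,g_3), S(g_2,r), S(g_1,m_5), S(g_2,m_5), S(r,m_5), S(g_1,m_6), S(g_2,m_6), S(g_3,m_6), S(r,m_6), S(m_5,m_6)) all reduce to 0 modulo the current basis, so we have a Gröbner basis.
Inter-reduce: drop elements whose leading term is divisible by another's, tail-reduce, and make monic.
Reduced Gröbner basis: {1}.
The reduced Gröbner basis of I + (p) is {1}: the ideal is the whole ring, so the enlarged system has no common solution — adjoining p is inconsistent.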